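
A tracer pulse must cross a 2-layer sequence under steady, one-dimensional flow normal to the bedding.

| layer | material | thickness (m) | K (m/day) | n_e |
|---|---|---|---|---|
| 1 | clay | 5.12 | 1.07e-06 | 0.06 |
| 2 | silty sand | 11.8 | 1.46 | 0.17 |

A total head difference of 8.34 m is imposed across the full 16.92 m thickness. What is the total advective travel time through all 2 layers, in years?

3630

With flow normal to the layers, continuity requires the same specific discharge q through every layer.
Σ(b_i/K_i) = 5.12/1.07e-06 + 11.8/1.46 = 4.785e+06 d.
q = Δh / Σ(b_i/K_i) = 8.34 / 4.785e+06 = 1.743e-06 m/day.
In each layer the seepage velocity is v_i = q/n_i, so the layer transit time is t_i = b_i·n_i / q:
  layer 1 (clay): t_1 = 5.12 × 0.06 / 1.743e-06 = 1.763e+05 d
  layer 2 (silty sand): t_2 = 11.8 × 0.17 / 1.743e-06 = 1.151e+06 d
Total t = Σ t_i = 1.327e+06 days = 3634 years.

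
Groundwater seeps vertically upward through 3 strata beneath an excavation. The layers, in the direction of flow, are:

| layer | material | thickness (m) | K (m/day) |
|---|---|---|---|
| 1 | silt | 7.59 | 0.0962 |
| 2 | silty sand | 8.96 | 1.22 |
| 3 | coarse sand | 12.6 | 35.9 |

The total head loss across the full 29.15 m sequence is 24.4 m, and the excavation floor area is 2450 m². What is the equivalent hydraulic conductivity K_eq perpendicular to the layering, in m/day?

Flow is perpendicular to layering, so the layers act in series and the equivalent K is the thickness-weighted harmonic mean.
Total thickness L = 7.59 + 8.96 + 12.6 = 29.15 m.
Σ(b_i/K_i) = 7.59/0.0962 + 8.96/1.22 + 12.6/35.9 = 86.59 d.
K_eq = L / Σ(b_i/K_i) = 29.15 / 86.59 = 0.3366 m/day.

0.337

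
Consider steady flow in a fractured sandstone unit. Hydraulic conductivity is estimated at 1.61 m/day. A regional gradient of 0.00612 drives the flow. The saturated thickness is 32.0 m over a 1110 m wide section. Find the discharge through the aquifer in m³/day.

Cross-sectional area A = 1110 × 32.0 = 35520 m².
Hydraulic gradient i = 0.00612.
Darcy's law: Q = K · A · i = 1.610 × 35520 × 0.006120 = 350.0 m³/day.

350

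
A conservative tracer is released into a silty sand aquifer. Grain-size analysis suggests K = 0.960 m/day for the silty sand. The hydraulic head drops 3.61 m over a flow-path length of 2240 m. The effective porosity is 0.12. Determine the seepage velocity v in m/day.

0.0129

Hydraulic gradient i = Δh / L = 3.61 / 2240 = 0.001612.
Darcy flux q = K · i = 0.9600 × 0.001612 = 0.001547 m/day.
Seepage velocity v = q / n_e = 0.001547 / 0.12 = 0.01289 m/day.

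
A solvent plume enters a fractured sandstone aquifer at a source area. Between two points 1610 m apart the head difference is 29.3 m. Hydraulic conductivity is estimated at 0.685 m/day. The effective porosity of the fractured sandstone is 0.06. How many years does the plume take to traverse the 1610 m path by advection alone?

21.2

Hydraulic gradient i = Δh / L = 29.3 / 1610 = 0.01820.
Darcy flux q = K · i = 0.6850 × 0.01820 = 0.01247 m/day.
Seepage velocity v = q / n_e = 0.01247 / 0.06 = 0.2078 m/day.
Travel time t = L / v = 1610 / 0.2078 = 7749 days = 21.22 years.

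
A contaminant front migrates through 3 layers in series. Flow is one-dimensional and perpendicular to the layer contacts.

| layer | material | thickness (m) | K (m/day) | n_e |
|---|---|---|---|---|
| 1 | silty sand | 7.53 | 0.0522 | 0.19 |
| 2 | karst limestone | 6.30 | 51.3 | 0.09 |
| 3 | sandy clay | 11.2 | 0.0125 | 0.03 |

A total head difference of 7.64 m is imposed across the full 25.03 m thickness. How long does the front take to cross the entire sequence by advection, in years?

With flow normal to the layers, continuity requires the same specific discharge q through every layer.
Σ(b_i/K_i) = 7.53/0.0522 + 6.30/51.3 + 11.2/0.0125 = 1040 d.
q = Δh / Σ(b_i/K_i) = 7.64 / 1040 = 0.007344 m/day.
In each layer the seepage velocity is v_i = q/n_i, so the layer transit time is t_i = b_i·n_i / q:
  layer 1 (silty sand): t_1 = 7.53 × 0.19 / 0.007344 = 194.8 d
  layer 2 (karst limestone): t_2 = 6.30 × 0.09 / 0.007344 = 77.21 d
  layer 3 (sandy clay): t_3 = 11.2 × 0.03 / 0.007344 = 45.75 d
Total t = Σ t_i = 317.8 days = 0.8701 years.

0.870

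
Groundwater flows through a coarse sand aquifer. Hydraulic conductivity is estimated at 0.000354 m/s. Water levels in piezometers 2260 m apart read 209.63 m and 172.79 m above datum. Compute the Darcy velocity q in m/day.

0.499

Convert K: 0.000354 m/s × 86400 = 30.59 m/day.
Hydraulic gradient i = (209.63 − 172.79) / 2260 = 36.84 / 2260 = 0.01630.
Specific discharge q = K · i = 30.59 × 0.01630 = 0.4986 m/day.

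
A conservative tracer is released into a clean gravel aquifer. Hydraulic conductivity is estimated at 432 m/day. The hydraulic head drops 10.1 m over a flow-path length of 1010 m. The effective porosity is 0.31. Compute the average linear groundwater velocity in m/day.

13.9

Hydraulic gradient i = Δh / L = 10.1 / 1010 = 0.01000.
Darcy flux q = K · i = 432.0 × 0.01000 = 4.320 m/day.
Seepage velocity v = q / n_e = 4.320 / 0.31 = 13.94 m/day.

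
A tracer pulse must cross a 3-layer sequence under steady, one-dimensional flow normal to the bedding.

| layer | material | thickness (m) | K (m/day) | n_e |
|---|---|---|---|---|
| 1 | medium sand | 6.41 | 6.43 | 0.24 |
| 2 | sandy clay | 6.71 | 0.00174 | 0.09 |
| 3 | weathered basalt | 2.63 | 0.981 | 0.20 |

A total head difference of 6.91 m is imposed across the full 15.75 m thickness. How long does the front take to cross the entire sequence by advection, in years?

4.08

With flow normal to the layers, continuity requires the same specific discharge q through every layer.
Σ(b_i/K_i) = 6.41/6.43 + 6.71/0.00174 + 2.63/0.981 = 3860 d.
q = Δh / Σ(b_i/K_i) = 6.91 / 3860 = 0.001790 m/day.
In each layer the seepage velocity is v_i = q/n_i, so the layer transit time is t_i = b_i·n_i / q:
  layer 1 (medium sand): t_1 = 6.41 × 0.24 / 0.001790 = 859.4 d
  layer 2 (sandy clay): t_2 = 6.71 × 0.09 / 0.001790 = 337.3 d
  layer 3 (weathered basalt): t_3 = 2.63 × 0.20 / 0.001790 = 293.8 d
Total t = Σ t_i = 1491 days = 4.081 years.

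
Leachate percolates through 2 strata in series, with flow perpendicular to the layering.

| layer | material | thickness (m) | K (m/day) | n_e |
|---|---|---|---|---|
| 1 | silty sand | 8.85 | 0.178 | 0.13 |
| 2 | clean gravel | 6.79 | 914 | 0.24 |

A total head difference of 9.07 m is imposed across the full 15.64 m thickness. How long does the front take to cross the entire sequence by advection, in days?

15.2

With flow normal to the layers, continuity requires the same specific discharge q through every layer.
Σ(b_i/K_i) = 8.85/0.178 + 6.79/914 = 49.73 d.
q = Δh / Σ(b_i/K_i) = 9.07 / 49.73 = 0.1824 m/day.
In each layer the seepage velocity is v_i = q/n_i, so the layer transit time is t_i = b_i·n_i / q:
  layer 1 (silty sand): t_1 = 8.85 × 0.13 / 0.1824 = 6.308 d
  layer 2 (clean gravel): t_2 = 6.79 × 0.24 / 0.1824 = 8.934 d
Total t = Σ t_i = 15.24 days.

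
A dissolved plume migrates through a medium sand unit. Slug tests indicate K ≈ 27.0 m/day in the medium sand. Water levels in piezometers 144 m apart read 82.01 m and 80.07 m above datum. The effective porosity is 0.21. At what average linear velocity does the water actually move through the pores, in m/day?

Hydraulic gradient i = (82.01 − 80.07) / 144 = 1.94 / 144 = 0.01347.
Darcy flux q = K · i = 27.00 × 0.01347 = 0.3638 m/day.
Seepage velocity v = q / n_e = 0.3638 / 0.21 = 1.732 m/day.

1.73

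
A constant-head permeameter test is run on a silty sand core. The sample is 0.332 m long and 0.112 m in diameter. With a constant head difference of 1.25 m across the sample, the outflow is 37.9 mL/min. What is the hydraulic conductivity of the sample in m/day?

Cross-sectional area A = π·(d/2)² = π × (0.112/2)² = 0.009852 m².
Convert discharge: 37.9 mL/min = 6.317e-07 m³/s.
Darcy's law rearranged: K = Q·L / (A·Δh) = 6.317e-07 × 0.332 / (0.009852 × 1.25) = 1.703e-05 m/s = 1.471 m/day.

1.47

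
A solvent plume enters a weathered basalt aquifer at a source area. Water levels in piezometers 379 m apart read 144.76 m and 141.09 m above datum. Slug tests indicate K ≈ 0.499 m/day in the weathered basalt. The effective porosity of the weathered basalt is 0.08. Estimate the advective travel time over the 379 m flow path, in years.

Hydraulic gradient i = (144.76 − 141.09) / 379 = 3.67 / 379 = 0.009683.
Darcy flux q = K · i = 0.4990 × 0.009683 = 0.004832 m/day.
Seepage velocity v = q / n_e = 0.004832 / 0.08 = 0.06040 m/day.
Travel time t = L / v = 379 / 0.06040 = 6275 days = 17.18 years.

17.2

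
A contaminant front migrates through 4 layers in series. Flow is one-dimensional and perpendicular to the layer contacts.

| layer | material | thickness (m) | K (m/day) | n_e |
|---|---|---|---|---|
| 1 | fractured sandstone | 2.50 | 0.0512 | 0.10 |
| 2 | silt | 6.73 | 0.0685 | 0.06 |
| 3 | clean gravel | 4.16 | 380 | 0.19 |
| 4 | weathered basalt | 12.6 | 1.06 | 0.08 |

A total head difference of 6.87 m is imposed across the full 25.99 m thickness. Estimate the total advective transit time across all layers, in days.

With flow normal to the layers, continuity requires the same specific discharge q through every layer.
Σ(b_i/K_i) = 2.50/0.0512 + 6.73/0.0685 + 4.16/380 + 12.6/1.06 = 159.0 d.
q = Δh / Σ(b_i/K_i) = 6.87 / 159.0 = 0.04321 m/day.
In each layer the seepage velocity is v_i = q/n_i, so the layer transit time is t_i = b_i·n_i / q:
  layer 1 (fractured sandstone): t_1 = 2.50 × 0.10 / 0.04321 = 5.785 d
  layer 2 (silt): t_2 = 6.73 × 0.06 / 0.04321 = 9.344 d
  layer 3 (clean gravel): t_3 = 4.16 × 0.19 / 0.04321 = 18.29 d
  layer 4 (weathered basalt): t_4 = 12.6 × 0.08 / 0.04321 = 23.33 d
Total t = Σ t_i = 56.74 days.

56.7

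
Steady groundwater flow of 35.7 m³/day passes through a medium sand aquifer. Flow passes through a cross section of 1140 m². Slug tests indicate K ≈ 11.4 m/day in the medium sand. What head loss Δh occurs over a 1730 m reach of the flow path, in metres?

4.75

From Q = K·A·i, i = Q / (K·A) = 35.7 / (11.40 × 1140) = 0.002747.
Head loss Δh = i · L = 0.002747 × 1730 = 4.752 m.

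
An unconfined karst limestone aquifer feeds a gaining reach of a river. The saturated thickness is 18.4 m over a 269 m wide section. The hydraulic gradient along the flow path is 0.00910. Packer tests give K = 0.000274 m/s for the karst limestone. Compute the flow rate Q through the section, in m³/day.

1070

Convert K: 0.000274 m/s × 86400 = 23.67 m/day.
Cross-sectional area A = 269 × 18.4 = 4950 m².
Hydraulic gradient i = 0.00910.
Darcy's law: Q = K · A · i = 23.67 × 4950 × 0.009100 = 1066 m³/day.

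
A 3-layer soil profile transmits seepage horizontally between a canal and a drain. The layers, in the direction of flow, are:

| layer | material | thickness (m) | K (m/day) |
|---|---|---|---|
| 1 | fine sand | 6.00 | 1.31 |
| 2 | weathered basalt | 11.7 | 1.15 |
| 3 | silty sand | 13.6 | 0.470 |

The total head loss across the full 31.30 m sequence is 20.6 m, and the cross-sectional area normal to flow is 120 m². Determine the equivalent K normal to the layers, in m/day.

0.716

Flow is perpendicular to layering, so the layers act in series and the equivalent K is the thickness-weighted harmonic mean.
Total thickness L = 6.00 + 11.7 + 13.6 = 31.30 m.
Σ(b_i/K_i) = 6.00/1.31 + 11.7/1.15 + 13.6/0.470 = 43.69 d.
K_eq = L / Σ(b_i/K_i) = 31.30 / 43.69 = 0.7164 m/day.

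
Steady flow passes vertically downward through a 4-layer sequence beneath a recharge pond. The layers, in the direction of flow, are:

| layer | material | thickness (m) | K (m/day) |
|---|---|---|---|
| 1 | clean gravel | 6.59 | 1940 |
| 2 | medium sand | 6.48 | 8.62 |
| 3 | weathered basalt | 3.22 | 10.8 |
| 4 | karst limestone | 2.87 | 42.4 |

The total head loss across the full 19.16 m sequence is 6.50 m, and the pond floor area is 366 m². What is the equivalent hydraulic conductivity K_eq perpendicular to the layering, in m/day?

Flow is perpendicular to layering, so the layers act in series and the equivalent K is the thickness-weighted harmonic mean.
Total thickness L = 6.59 + 6.48 + 3.22 + 2.87 = 19.16 m.
Σ(b_i/K_i) = 6.59/1940 + 6.48/8.62 + 3.22/10.8 + 2.87/42.4 = 1.121 d.
K_eq = L / Σ(b_i/K_i) = 19.16 / 1.121 = 17.09 m/day.

17.1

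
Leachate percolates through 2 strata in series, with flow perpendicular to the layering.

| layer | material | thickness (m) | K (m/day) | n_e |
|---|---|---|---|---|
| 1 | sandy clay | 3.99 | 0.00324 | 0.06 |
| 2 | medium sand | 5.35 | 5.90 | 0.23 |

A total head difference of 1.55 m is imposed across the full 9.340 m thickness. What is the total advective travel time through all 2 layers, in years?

With flow normal to the layers, continuity requires the same specific discharge q through every layer.
Σ(b_i/K_i) = 3.99/0.00324 + 5.35/5.90 = 1232 d.
q = Δh / Σ(b_i/K_i) = 1.55 / 1232 = 0.001258 m/day.
In each layer the seepage velocity is v_i = q/n_i, so the layer transit time is t_i = b_i·n_i / q:
  layer 1 (sandy clay): t_1 = 3.99 × 0.06 / 0.001258 = 190.3 d
  layer 2 (medium sand): t_2 = 5.35 × 0.23 / 0.001258 = 978.4 d
Total t = Σ t_i = 1169 days = 3.200 years.

3.20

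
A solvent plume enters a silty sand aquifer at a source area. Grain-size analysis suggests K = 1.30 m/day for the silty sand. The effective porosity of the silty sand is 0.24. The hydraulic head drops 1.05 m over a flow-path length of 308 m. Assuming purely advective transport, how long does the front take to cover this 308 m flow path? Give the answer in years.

Hydraulic gradient i = Δh / L = 1.05 / 308 = 0.003409.
Darcy flux q = K · i = 1.300 × 0.003409 = 0.004432 m/day.
Seepage velocity v = q / n_e = 0.004432 / 0.24 = 0.01847 m/day.
Travel time t = L / v = 308 / 0.01847 = 16679 days = 45.67 years.

45.7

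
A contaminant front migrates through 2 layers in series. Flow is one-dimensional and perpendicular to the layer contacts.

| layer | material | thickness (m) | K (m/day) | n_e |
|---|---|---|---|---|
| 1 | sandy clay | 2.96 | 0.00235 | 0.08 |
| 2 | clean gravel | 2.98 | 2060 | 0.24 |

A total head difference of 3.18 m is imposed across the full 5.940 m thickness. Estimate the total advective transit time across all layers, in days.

377

With flow normal to the layers, continuity requires the same specific discharge q through every layer.
Σ(b_i/K_i) = 2.96/0.00235 + 2.98/2060 = 1260 d.
q = Δh / Σ(b_i/K_i) = 3.18 / 1260 = 0.002525 m/day.
In each layer the seepage velocity is v_i = q/n_i, so the layer transit time is t_i = b_i·n_i / q:
  layer 1 (sandy clay): t_1 = 2.96 × 0.08 / 0.002525 = 93.79 d
  layer 2 (clean gravel): t_2 = 2.98 × 0.24 / 0.002525 = 283.3 d
Total t = Σ t_i = 377.1 days.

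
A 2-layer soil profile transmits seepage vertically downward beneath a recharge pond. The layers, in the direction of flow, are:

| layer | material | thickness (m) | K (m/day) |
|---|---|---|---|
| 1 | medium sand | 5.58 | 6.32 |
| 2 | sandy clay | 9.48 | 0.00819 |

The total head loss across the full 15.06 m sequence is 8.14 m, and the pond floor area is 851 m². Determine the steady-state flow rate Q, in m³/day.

5.98

Flow is perpendicular to layering, so the layers act in series and the equivalent K is the thickness-weighted harmonic mean.
Total thickness L = 5.58 + 9.48 = 15.06 m.
Σ(b_i/K_i) = 5.58/6.32 + 9.48/0.00819 = 1158 d.
K_eq = L / Σ(b_i/K_i) = 15.06 / 1158 = 0.01300 m/day.
Q = K_eq · A · (Δh/L) = 0.01300 × 851 × (8.14/15.06) = 5.980 m³/day.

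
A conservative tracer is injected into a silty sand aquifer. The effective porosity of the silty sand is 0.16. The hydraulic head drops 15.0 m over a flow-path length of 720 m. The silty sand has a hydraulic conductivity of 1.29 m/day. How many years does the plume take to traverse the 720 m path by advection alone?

11.7

Hydraulic gradient i = Δh / L = 15.0 / 720 = 0.02083.
Darcy flux q = K · i = 1.290 × 0.02083 = 0.02687 m/day.
Seepage velocity v = q / n_e = 0.02687 / 0.16 = 0.1680 m/day.
Travel time t = L / v = 720 / 0.1680 = 4287 days = 11.74 years.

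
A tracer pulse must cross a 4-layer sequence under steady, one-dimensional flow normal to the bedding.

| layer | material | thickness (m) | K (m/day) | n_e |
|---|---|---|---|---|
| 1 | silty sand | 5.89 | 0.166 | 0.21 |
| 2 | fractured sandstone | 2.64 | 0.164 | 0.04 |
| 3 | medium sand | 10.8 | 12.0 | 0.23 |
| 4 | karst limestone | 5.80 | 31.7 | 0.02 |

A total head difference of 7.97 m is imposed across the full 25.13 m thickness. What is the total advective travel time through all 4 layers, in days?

With flow normal to the layers, continuity requires the same specific discharge q through every layer.
Σ(b_i/K_i) = 5.89/0.166 + 2.64/0.164 + 10.8/12.0 + 5.80/31.7 = 52.66 d.
q = Δh / Σ(b_i/K_i) = 7.97 / 52.66 = 0.1513 m/day.
In each layer the seepage velocity is v_i = q/n_i, so the layer transit time is t_i = b_i·n_i / q:
  layer 1 (silty sand): t_1 = 5.89 × 0.21 / 0.1513 = 8.173 d
  layer 2 (fractured sandstone): t_2 = 2.64 × 0.04 / 0.1513 = 0.6978 d
  layer 3 (medium sand): t_3 = 10.8 × 0.23 / 0.1513 = 16.41 d
  layer 4 (karst limestone): t_4 = 5.80 × 0.02 / 0.1513 = 0.7665 d
Total t = Σ t_i = 26.05 days.

26.1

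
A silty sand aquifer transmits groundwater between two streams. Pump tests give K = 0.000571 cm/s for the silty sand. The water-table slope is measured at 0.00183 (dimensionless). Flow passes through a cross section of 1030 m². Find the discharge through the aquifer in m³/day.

Convert K: 0.000571 cm/s × 864 = 0.4933 m/day.
Hydraulic gradient i = 0.00183.
Darcy's law: Q = K · A · i = 0.4933 × 1030 × 0.001830 = 0.9299 m³/day.

0.930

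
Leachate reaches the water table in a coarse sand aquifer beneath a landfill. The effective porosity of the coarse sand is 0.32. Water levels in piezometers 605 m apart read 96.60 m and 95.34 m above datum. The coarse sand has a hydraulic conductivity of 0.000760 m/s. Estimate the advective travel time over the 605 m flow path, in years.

Convert K: 0.000760 m/s × 86400 = 65.66 m/day.
Hydraulic gradient i = (96.60 − 95.34) / 605 = 1.26 / 605 = 0.002083.
Darcy flux q = K · i = 65.66 × 0.002083 = 0.1368 m/day.
Seepage velocity v = q / n_e = 0.1368 / 0.32 = 0.4274 m/day.
Travel time t = L / v = 605 / 0.4274 = 1416 days = 3.876 years.

3.88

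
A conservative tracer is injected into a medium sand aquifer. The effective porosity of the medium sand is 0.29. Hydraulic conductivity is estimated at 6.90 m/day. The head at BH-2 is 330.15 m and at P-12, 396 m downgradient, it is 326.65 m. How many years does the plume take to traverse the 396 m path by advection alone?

5.16

Hydraulic gradient i = (330.15 − 326.65) / 396 = 3.5 / 396 = 0.008838.
Darcy flux q = K · i = 6.900 × 0.008838 = 0.06098 m/day.
Seepage velocity v = q / n_e = 0.06098 / 0.29 = 0.2103 m/day.
Travel time t = L / v = 396 / 0.2103 = 1883 days = 5.156 years.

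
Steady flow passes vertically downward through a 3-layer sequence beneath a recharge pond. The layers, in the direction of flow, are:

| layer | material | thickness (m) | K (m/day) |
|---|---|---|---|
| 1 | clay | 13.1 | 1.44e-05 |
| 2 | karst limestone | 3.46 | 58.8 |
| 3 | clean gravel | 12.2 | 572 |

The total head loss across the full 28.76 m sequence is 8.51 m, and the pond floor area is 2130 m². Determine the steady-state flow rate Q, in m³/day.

0.0199

Flow is perpendicular to layering, so the layers act in series and the equivalent K is the thickness-weighted harmonic mean.
Total thickness L = 13.1 + 3.46 + 12.2 = 28.76 m.
Σ(b_i/K_i) = 13.1/1.44e-05 + 3.46/58.8 + 12.2/572 = 9.097e+05 d.
K_eq = L / Σ(b_i/K_i) = 28.76 / 9.097e+05 = 3.161e-05 m/day.
Q = K_eq · A · (Δh/L) = 3.161e-05 × 2130 × (8.51/28.76) = 0.01993 m³/day.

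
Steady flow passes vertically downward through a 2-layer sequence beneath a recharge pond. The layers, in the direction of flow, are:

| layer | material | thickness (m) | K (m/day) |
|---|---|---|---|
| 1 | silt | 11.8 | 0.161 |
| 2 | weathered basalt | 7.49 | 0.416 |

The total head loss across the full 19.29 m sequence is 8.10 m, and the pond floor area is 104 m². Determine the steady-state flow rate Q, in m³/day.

9.23

Flow is perpendicular to layering, so the layers act in series and the equivalent K is the thickness-weighted harmonic mean.
Total thickness L = 11.8 + 7.49 = 19.29 m.
Σ(b_i/K_i) = 11.8/0.161 + 7.49/0.416 = 91.30 d.
K_eq = L / Σ(b_i/K_i) = 19.29 / 91.30 = 0.2113 m/day.
Q = K_eq · A · (Δh/L) = 0.2113 × 104 × (8.10/19.29) = 9.227 m³/day.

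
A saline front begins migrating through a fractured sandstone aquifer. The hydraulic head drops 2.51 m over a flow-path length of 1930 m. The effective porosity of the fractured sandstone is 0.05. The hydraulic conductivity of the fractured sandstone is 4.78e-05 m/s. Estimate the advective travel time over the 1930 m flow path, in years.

49.2

Convert K: 4.78e-05 m/s × 86400 = 4.130 m/day.
Hydraulic gradient i = Δh / L = 2.51 / 1930 = 0.001301.
Darcy flux q = K · i = 4.130 × 0.001301 = 0.005371 m/day.
Seepage velocity v = q / n_e = 0.005371 / 0.05 = 0.1074 m/day.
Travel time t = L / v = 1930 / 0.1074 = 17967 days = 49.19 years.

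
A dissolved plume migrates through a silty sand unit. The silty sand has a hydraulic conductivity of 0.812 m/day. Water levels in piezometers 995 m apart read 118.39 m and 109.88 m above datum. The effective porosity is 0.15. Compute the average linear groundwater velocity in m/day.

Hydraulic gradient i = (118.39 − 109.88) / 995 = 8.51 / 995 = 0.008553.
Darcy flux q = K · i = 0.8120 × 0.008553 = 0.006945 m/day.
Seepage velocity v = q / n_e = 0.006945 / 0.15 = 0.04630 m/day.

0.0463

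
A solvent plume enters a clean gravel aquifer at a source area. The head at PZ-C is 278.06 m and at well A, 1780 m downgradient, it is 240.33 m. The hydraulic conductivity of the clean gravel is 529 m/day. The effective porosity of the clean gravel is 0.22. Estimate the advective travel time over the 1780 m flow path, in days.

Hydraulic gradient i = (278.06 − 240.33) / 1780 = 37.73 / 1780 = 0.02120.
Darcy flux q = K · i = 529.0 × 0.02120 = 11.21 m/day.
Seepage velocity v = q / n_e = 11.21 / 0.22 = 50.97 m/day.
Travel time t = L / v = 1780 / 50.97 = 34.92 days.

34.9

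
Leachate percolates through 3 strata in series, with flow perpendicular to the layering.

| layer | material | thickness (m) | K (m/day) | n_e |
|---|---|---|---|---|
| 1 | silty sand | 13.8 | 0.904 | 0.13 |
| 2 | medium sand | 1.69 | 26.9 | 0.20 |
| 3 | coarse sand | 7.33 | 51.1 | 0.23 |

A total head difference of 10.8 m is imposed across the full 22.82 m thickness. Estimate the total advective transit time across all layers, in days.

5.47

With flow normal to the layers, continuity requires the same specific discharge q through every layer.
Σ(b_i/K_i) = 13.8/0.904 + 1.69/26.9 + 7.33/51.1 = 15.47 d.
q = Δh / Σ(b_i/K_i) = 10.8 / 15.47 = 0.6980 m/day.
In each layer the seepage velocity is v_i = q/n_i, so the layer transit time is t_i = b_i·n_i / q:
  layer 1 (silty sand): t_1 = 13.8 × 0.13 / 0.6980 = 2.570 d
  layer 2 (medium sand): t_2 = 1.69 × 0.20 / 0.6980 = 0.4842 d
  layer 3 (coarse sand): t_3 = 7.33 × 0.23 / 0.6980 = 2.415 d
Total t = Σ t_i = 5.469 days.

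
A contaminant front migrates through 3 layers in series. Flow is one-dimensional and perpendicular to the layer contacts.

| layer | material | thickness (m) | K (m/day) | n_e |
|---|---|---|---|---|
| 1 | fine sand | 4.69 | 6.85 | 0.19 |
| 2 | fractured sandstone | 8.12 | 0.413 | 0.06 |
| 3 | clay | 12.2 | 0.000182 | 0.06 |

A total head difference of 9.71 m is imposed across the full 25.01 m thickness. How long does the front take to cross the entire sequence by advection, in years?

With flow normal to the layers, continuity requires the same specific discharge q through every layer.
Σ(b_i/K_i) = 4.69/6.85 + 8.12/0.413 + 12.2/0.000182 = 67053 d.
q = Δh / Σ(b_i/K_i) = 9.71 / 67053 = 0.0001448 m/day.
In each layer the seepage velocity is v_i = q/n_i, so the layer transit time is t_i = b_i·n_i / q:
  layer 1 (fine sand): t_1 = 4.69 × 0.19 / 0.0001448 = 6154 d
  layer 2 (fractured sandstone): t_2 = 8.12 × 0.06 / 0.0001448 = 3364 d
  layer 3 (clay): t_3 = 12.2 × 0.06 / 0.0001448 = 5055 d
Total t = Σ t_i = 14573 days = 39.90 years.

39.9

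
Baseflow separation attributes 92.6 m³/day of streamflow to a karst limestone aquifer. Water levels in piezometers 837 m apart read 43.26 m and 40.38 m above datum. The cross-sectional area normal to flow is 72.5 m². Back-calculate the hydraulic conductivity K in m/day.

371

Hydraulic gradient i = (43.26 − 40.38) / 837 = 2.88 / 837 = 0.003441.
From Q = K·A·i, K = Q / (A·i) = 92.6 / (72.50 × 0.003441) = 371.2 m/day.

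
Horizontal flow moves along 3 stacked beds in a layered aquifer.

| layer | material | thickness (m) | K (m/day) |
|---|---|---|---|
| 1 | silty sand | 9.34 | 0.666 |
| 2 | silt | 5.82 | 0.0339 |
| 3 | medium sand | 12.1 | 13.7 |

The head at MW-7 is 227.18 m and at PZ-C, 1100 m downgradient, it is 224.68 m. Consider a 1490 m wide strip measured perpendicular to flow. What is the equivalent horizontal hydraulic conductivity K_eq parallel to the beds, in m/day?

Flow is parallel to layering, so each bed carries its own Darcy discharge and the transmissivities add.
Σ(K_i·b_i) = 0.666×9.34 + 0.0339×5.82 + 13.7×12.1 = 172.2 m²/day.
Total thickness b = 27.26 m, so K_eq = Σ(K_i·b_i)/b = 6.316 m/day.

6.32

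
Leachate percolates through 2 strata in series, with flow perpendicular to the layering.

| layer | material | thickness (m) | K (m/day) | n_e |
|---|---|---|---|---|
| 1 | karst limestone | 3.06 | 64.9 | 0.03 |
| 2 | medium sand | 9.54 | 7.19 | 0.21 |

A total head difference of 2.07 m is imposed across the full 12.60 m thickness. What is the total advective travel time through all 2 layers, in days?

1.39

With flow normal to the layers, continuity requires the same specific discharge q through every layer.
Σ(b_i/K_i) = 3.06/64.9 + 9.54/7.19 = 1.374 d.
q = Δh / Σ(b_i/K_i) = 2.07 / 1.374 = 1.507 m/day.
In each layer the seepage velocity is v_i = q/n_i, so the layer transit time is t_i = b_i·n_i / q:
  layer 1 (karst limestone): t_1 = 3.06 × 0.03 / 1.507 = 0.06093 d
  layer 2 (medium sand): t_2 = 9.54 × 0.21 / 1.507 = 1.330 d
Total t = Σ t_i = 1.391 days.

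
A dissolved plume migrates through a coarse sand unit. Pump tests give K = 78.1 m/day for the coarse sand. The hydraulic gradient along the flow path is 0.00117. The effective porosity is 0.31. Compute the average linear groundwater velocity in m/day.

Hydraulic gradient i = 0.00117.
Darcy flux q = K · i = 78.10 × 0.001170 = 0.09138 m/day.
Seepage velocity v = q / n_e = 0.09138 / 0.31 = 0.2948 m/day.

0.295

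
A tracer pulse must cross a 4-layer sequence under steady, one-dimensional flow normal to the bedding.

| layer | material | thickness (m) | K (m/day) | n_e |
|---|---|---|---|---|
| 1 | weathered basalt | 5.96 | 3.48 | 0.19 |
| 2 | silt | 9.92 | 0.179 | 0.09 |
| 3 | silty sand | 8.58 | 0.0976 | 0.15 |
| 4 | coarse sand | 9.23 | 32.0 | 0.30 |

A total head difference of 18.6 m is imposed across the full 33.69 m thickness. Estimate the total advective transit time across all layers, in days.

47.5

With flow normal to the layers, continuity requires the same specific discharge q through every layer.
Σ(b_i/K_i) = 5.96/3.48 + 9.92/0.179 + 8.58/0.0976 + 9.23/32.0 = 145.3 d.
q = Δh / Σ(b_i/K_i) = 18.6 / 145.3 = 0.1280 m/day.
In each layer the seepage velocity is v_i = q/n_i, so the layer transit time is t_i = b_i·n_i / q:
  layer 1 (weathered basalt): t_1 = 5.96 × 0.19 / 0.1280 = 8.848 d
  layer 2 (silt): t_2 = 9.92 × 0.09 / 0.1280 = 6.976 d
  layer 3 (silty sand): t_3 = 8.58 × 0.15 / 0.1280 = 10.06 d
  layer 4 (coarse sand): t_4 = 9.23 × 0.30 / 0.1280 = 21.64 d
Total t = Σ t_i = 47.52 days.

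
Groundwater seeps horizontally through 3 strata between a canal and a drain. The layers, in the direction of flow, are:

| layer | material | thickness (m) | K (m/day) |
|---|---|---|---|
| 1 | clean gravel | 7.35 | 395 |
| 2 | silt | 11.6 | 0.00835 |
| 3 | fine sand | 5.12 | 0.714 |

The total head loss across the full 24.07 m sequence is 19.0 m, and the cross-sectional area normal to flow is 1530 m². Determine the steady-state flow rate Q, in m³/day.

Flow is perpendicular to layering, so the layers act in series and the equivalent K is the thickness-weighted harmonic mean.
Total thickness L = 7.35 + 11.6 + 5.12 = 24.07 m.
Σ(b_i/K_i) = 7.35/395 + 11.6/0.00835 + 5.12/0.714 = 1396 d.
K_eq = L / Σ(b_i/K_i) = 24.07 / 1396 = 0.01724 m/day.
Q = K_eq · A · (Δh/L) = 0.01724 × 1530 × (19.0/24.07) = 20.82 m³/day.

20.8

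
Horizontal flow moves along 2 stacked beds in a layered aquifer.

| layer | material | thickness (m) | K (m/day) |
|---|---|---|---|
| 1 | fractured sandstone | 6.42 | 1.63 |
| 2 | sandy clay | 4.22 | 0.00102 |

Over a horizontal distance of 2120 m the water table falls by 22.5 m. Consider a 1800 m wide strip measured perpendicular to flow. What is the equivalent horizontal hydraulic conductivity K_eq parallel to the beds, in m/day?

0.984

Flow is parallel to layering, so each bed carries its own Darcy discharge and the transmissivities add.
Σ(K_i·b_i) = 1.63×6.42 + 0.00102×4.22 = 10.47 m²/day.
Total thickness b = 10.64 m, so K_eq = Σ(K_i·b_i)/b = 0.9839 m/day.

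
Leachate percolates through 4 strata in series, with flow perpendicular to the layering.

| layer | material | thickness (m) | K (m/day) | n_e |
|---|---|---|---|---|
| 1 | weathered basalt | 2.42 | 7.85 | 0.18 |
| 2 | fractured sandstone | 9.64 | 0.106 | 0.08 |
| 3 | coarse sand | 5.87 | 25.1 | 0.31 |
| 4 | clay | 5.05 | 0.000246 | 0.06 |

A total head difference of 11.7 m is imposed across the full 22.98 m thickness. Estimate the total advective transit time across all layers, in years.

With flow normal to the layers, continuity requires the same specific discharge q through every layer.
Σ(b_i/K_i) = 2.42/7.85 + 9.64/0.106 + 5.87/25.1 + 5.05/0.000246 = 20620 d.
q = Δh / Σ(b_i/K_i) = 11.7 / 20620 = 0.0005674 m/day.
In each layer the seepage velocity is v_i = q/n_i, so the layer transit time is t_i = b_i·n_i / q:
  layer 1 (weathered basalt): t_1 = 2.42 × 0.18 / 0.0005674 = 767.7 d
  layer 2 (fractured sandstone): t_2 = 9.64 × 0.08 / 0.0005674 = 1359 d
  layer 3 (coarse sand): t_3 = 5.87 × 0.31 / 0.0005674 = 3207 d
  layer 4 (clay): t_4 = 5.05 × 0.06 / 0.0005674 = 534.0 d
Total t = Σ t_i = 5868 days = 16.07 years.

16.1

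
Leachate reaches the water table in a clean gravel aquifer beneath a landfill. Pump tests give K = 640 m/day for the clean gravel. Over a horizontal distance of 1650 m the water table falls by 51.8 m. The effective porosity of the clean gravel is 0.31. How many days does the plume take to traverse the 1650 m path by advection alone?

Hydraulic gradient i = Δh / L = 51.8 / 1650 = 0.03139.
Darcy flux q = K · i = 640.0 × 0.03139 = 20.09 m/day.
Seepage velocity v = q / n_e = 20.09 / 0.31 = 64.81 m/day.
Travel time t = L / v = 1650 / 64.81 = 25.46 days.

25.5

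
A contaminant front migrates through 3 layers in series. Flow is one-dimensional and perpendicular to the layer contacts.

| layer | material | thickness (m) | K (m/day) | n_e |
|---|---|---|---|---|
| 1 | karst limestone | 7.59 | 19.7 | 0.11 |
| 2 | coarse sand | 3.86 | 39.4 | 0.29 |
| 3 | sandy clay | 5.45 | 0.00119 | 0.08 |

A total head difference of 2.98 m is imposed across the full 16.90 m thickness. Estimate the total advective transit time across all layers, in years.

With flow normal to the layers, continuity requires the same specific discharge q through every layer.
Σ(b_i/K_i) = 7.59/19.7 + 3.86/39.4 + 5.45/0.00119 = 4580 d.
q = Δh / Σ(b_i/K_i) = 2.98 / 4580 = 0.0006506 m/day.
In each layer the seepage velocity is v_i = q/n_i, so the layer transit time is t_i = b_i·n_i / q:
  layer 1 (karst limestone): t_1 = 7.59 × 0.11 / 0.0006506 = 1283 d
  layer 2 (coarse sand): t_2 = 3.86 × 0.29 / 0.0006506 = 1721 d
  layer 3 (sandy clay): t_3 = 5.45 × 0.08 / 0.0006506 = 670.1 d
Total t = Σ t_i = 3674 days = 10.06 years.

10.1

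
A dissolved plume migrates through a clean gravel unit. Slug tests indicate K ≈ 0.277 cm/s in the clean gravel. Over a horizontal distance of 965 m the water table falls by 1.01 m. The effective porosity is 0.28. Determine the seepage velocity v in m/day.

0.895

Convert K: 0.277 cm/s × 864 = 239.3 m/day.
Hydraulic gradient i = Δh / L = 1.01 / 965 = 0.001047.
Darcy flux q = K · i = 239.3 × 0.001047 = 0.2505 m/day.
Seepage velocity v = q / n_e = 0.2505 / 0.28 = 0.8946 m/day.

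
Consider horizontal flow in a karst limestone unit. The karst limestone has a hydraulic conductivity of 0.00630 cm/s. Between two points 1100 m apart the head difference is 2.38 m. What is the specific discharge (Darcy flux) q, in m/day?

Convert K: 0.00630 cm/s × 864 = 5.443 m/day.
Hydraulic gradient i = Δh / L = 2.38 / 1100 = 0.002164.
Specific discharge q = K · i = 5.443 × 0.002164 = 0.01178 m/day.

0.0118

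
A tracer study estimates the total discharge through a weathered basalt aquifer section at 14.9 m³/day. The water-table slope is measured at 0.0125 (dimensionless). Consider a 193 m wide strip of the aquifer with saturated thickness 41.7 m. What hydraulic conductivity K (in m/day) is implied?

Cross-sectional area A = 193 × 41.7 = 8048 m².
Hydraulic gradient i = 0.0125.
From Q = K·A·i, K = Q / (A·i) = 14.9 / (8048 × 0.01250) = 0.1481 m/day.

0.148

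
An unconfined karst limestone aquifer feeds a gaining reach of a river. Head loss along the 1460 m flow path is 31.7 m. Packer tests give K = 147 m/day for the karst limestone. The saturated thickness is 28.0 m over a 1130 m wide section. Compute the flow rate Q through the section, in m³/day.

Cross-sectional area A = 1130 × 28.0 = 31640 m².
Hydraulic gradient i = Δh / L = 31.7 / 1460 = 0.02171.
Darcy's law: Q = K · A · i = 147.0 × 31640 × 0.02171 = 1.010e+05 m³/day.

101000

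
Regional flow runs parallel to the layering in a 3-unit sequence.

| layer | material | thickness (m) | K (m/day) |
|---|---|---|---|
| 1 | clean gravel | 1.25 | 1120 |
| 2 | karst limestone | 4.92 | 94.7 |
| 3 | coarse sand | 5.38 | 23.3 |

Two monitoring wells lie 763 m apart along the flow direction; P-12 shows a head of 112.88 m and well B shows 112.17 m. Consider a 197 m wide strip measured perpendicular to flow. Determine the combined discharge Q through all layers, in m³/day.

Flow is parallel to layering, so each bed carries its own Darcy discharge and the transmissivities add.
Σ(K_i·b_i) = 1120×1.25 + 94.7×4.92 + 23.3×5.38 = 1991 m²/day.
Hydraulic gradient i = (112.88 − 112.17) / 763 = 0.71 / 763 = 0.0009305.
Q = Σ(K_i·b_i) · W · i = 1991 × 197 × 0.0009305 = 365.0 m³/day.

365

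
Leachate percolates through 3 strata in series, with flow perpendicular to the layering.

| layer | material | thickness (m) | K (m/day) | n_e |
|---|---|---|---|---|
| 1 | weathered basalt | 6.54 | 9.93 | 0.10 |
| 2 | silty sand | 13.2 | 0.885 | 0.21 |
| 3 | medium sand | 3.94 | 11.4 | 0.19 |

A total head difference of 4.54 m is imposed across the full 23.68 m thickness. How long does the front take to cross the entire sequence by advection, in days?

14.6

With flow normal to the layers, continuity requires the same specific discharge q through every layer.
Σ(b_i/K_i) = 6.54/9.93 + 13.2/0.885 + 3.94/11.4 = 15.92 d.
q = Δh / Σ(b_i/K_i) = 4.54 / 15.92 = 0.2852 m/day.
In each layer the seepage velocity is v_i = q/n_i, so the layer transit time is t_i = b_i·n_i / q:
  layer 1 (weathered basalt): t_1 = 6.54 × 0.10 / 0.2852 = 2.293 d
  layer 2 (silty sand): t_2 = 13.2 × 0.21 / 0.2852 = 9.720 d
  layer 3 (medium sand): t_3 = 3.94 × 0.19 / 0.2852 = 2.625 d
Total t = Σ t_i = 14.64 days.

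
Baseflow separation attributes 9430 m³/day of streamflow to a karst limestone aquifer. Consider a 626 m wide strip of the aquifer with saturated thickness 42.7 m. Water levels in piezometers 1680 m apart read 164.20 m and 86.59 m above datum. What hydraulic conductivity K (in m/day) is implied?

7.64

Cross-sectional area A = 626 × 42.7 = 26730 m².
Hydraulic gradient i = (164.20 − 86.59) / 1680 = 77.61 / 1680 = 0.04620.
From Q = K·A·i, K = Q / (A·i) = 9430 / (26730 × 0.04620) = 7.637 m/day.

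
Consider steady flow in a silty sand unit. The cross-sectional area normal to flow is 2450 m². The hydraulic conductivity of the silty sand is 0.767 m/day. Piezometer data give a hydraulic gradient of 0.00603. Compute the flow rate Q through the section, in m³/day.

11.3

Hydraulic gradient i = 0.00603.
Darcy's law: Q = K · A · i = 0.7670 × 2450 × 0.006030 = 11.33 m³/day.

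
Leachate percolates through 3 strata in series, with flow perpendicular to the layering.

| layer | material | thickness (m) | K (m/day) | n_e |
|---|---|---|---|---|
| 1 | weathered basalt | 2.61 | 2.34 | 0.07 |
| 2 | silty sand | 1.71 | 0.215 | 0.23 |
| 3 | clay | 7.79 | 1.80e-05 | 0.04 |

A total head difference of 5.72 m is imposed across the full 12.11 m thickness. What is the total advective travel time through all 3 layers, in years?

With flow normal to the layers, continuity requires the same specific discharge q through every layer.
Σ(b_i/K_i) = 2.61/2.34 + 1.71/0.215 + 7.79/1.80e-05 = 4.328e+05 d.
q = Δh / Σ(b_i/K_i) = 5.72 / 4.328e+05 = 1.322e-05 m/day.
In each layer the seepage velocity is v_i = q/n_i, so the layer transit time is t_i = b_i·n_i / q:
  layer 1 (weathered basalt): t_1 = 2.61 × 0.07 / 1.322e-05 = 13823 d
  layer 2 (silty sand): t_2 = 1.71 × 0.23 / 1.322e-05 = 29758 d
  layer 3 (clay): t_3 = 7.79 × 0.04 / 1.322e-05 = 23576 d
Total t = Σ t_i = 67158 days = 183.9 years.

184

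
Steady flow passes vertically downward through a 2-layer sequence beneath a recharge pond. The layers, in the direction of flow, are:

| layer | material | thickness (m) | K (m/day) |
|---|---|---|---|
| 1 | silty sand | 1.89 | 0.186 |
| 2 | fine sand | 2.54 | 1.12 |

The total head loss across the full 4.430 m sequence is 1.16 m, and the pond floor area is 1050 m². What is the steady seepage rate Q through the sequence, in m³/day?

98.0

Flow is perpendicular to layering, so the layers act in series and the equivalent K is the thickness-weighted harmonic mean.
Total thickness L = 1.89 + 2.54 = 4.430 m.
Σ(b_i/K_i) = 1.89/0.186 + 2.54/1.12 = 12.43 d.
K_eq = L / Σ(b_i/K_i) = 4.430 / 12.43 = 0.3564 m/day.
Q = K_eq · A · (Δh/L) = 0.3564 × 1050 × (1.16/4.430) = 98.00 m³/day.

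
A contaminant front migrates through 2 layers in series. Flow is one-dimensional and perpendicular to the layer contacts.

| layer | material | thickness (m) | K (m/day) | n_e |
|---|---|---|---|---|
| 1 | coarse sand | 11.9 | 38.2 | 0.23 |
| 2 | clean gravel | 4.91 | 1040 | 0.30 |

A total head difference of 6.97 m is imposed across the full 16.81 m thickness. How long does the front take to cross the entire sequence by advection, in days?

With flow normal to the layers, continuity requires the same specific discharge q through every layer.
Σ(b_i/K_i) = 11.9/38.2 + 4.91/1040 = 0.3162 d.
q = Δh / Σ(b_i/K_i) = 6.97 / 0.3162 = 22.04 m/day.
In each layer the seepage velocity is v_i = q/n_i, so the layer transit time is t_i = b_i·n_i / q:
  layer 1 (coarse sand): t_1 = 11.9 × 0.23 / 22.04 = 0.1242 d
  layer 2 (clean gravel): t_2 = 4.91 × 0.30 / 22.04 = 0.06683 d
Total t = Σ t_i = 0.1910 days.

0.191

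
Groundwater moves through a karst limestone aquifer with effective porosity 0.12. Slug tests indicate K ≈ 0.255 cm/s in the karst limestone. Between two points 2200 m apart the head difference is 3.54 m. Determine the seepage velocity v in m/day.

2.95

Convert K: 0.255 cm/s × 864 = 220.3 m/day.
Hydraulic gradient i = Δh / L = 3.54 / 2200 = 0.001609.
Darcy flux q = K · i = 220.3 × 0.001609 = 0.3545 m/day.
Seepage velocity v = q / n_e = 0.3545 / 0.12 = 2.954 m/day.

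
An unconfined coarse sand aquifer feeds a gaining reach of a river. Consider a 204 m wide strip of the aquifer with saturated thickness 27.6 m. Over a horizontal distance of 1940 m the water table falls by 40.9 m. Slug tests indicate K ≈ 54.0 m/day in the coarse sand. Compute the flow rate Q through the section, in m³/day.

Cross-sectional area A = 204 × 27.6 = 5630 m².
Hydraulic gradient i = Δh / L = 40.9 / 1940 = 0.02108.
Darcy's law: Q = K · A · i = 54.00 × 5630 × 0.02108 = 6410 m³/day.

6410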